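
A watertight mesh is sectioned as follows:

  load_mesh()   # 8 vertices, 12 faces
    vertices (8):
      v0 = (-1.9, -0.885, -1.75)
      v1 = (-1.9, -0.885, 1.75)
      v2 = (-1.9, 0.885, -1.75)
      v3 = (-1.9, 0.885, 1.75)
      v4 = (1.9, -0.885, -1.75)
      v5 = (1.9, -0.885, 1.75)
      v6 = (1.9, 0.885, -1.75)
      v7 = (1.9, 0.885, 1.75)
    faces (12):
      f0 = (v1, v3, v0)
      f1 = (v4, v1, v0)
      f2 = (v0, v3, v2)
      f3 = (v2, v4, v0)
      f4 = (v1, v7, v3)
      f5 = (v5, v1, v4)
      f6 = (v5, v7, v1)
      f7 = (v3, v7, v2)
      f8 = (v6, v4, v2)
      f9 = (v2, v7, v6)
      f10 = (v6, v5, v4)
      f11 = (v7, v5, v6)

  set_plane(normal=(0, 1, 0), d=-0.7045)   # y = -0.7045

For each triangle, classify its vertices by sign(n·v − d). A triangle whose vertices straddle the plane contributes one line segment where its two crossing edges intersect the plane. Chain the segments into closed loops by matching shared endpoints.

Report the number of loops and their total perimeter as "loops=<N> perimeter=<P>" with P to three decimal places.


loops=1 perimeter=14.600

Straddling triangles (8 of 12):
  (v1,v3,v0) [-+-] → (-1.9, -0.7045, 1.75)–(-1.9, -0.7045, -1.39308)  len=3.1431
  (v0,v3,v2) [-++] → (-1.9, -0.7045, -1.39308)–(-1.9, -0.7045, -1.75)  len=0.3569
  (v2,v4,v0) [+--] → (1.51249, -0.7045, -1.75)–(-1.9, -0.7045, -1.75)  len=3.4125
  (v1,v7,v3) [-++] → (-1.51249, -0.7045, 1.75)–(-1.9, -0.7045, 1.75)  len=0.3875
  (v5,v7,v1) [-+-] → (1.9, -0.7045, 1.75)–(-1.51249, -0.7045, 1.75)  len=3.4125
  (v6,v4,v2) [+-+] → (1.9, -0.7045, -1.75)–(1.51249, -0.7045, -1.75)  len=0.3875
  (v6,v5,v4) [+--] → (1.9, -0.7045, 1.39308)–(1.9, -0.7045, -1.75)  len=3.1431
  (v7,v5,v6) [+-+] → (1.9, -0.7045, 1.75)–(1.9, -0.7045, 1.39308)  len=0.3569

Chained into 1 loop(s):
  loop 1: 8 segments, perimeter = 14.6000
Total perimeter = 14.600


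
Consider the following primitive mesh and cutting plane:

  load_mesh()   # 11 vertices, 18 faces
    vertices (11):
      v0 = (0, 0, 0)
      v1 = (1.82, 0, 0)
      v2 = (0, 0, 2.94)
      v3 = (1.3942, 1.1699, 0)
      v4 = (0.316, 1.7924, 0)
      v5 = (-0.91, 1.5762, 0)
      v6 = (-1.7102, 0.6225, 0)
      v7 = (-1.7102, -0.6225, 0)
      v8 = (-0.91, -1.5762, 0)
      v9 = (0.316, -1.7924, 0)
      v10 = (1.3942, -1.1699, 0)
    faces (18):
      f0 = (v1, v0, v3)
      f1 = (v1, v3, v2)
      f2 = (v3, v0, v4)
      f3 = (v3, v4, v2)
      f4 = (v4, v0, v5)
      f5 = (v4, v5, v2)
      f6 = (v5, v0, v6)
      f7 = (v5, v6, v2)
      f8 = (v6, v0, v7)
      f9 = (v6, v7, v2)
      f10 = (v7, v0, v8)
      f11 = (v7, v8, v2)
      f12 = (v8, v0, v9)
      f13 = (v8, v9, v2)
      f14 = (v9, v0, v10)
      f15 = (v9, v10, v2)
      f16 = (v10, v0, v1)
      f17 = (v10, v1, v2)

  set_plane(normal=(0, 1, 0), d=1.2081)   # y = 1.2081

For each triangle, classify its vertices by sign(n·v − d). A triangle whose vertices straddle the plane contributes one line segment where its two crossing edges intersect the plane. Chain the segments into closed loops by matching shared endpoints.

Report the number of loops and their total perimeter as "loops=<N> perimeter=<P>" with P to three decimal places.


Straddling triangles (6 of 18):
  (v3,v0,v4) [--+] → (0.212988, 1.2081, 0)–(1.32804, 1.2081, 0)  len=1.1150
  (v3,v4,v2) [-+-] → (1.32804, 1.2081, 0)–(0.212988, 1.2081, 0.958403)  len=1.4703
  (v4,v0,v5) [+-+] → (0.212988, 1.2081, 0)–(-0.697482, 1.2081, 0)  len=0.9105
  (v4,v5,v2) [++-] → (-0.697482, 1.2081, 0.686597)–(0.212988, 1.2081, 0.958403)  len=0.9502
  (v5,v0,v6) [+--] → (-0.697482, 1.2081, 0)–(-1.21885, 1.2081, 0)  len=0.5214
  (v5,v6,v2) [+--] → (-1.21885, 1.2081, 0)–(-0.697482, 1.2081, 0.686597)  len=0.8621

Chained into 1 loop(s):
  loop 1: 6 segments, perimeter = 5.8295
Total perimeter = 5.830

loops=1 perimeter=5.830


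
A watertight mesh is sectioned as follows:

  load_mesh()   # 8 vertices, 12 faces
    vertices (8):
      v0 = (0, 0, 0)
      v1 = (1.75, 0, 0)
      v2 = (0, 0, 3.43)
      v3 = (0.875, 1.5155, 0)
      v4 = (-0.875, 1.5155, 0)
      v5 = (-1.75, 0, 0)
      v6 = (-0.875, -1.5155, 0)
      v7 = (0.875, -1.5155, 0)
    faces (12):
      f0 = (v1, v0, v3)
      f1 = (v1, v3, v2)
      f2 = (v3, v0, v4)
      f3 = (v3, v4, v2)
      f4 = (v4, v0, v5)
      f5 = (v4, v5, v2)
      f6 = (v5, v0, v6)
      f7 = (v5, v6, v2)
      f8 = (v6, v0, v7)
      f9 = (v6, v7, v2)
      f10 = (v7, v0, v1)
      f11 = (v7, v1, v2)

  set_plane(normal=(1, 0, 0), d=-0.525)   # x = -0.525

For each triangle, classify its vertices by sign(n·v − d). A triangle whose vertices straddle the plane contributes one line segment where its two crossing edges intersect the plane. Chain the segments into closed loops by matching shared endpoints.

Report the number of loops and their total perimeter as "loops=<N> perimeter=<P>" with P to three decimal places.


loops=1 perimeter=8.777

Straddling triangles (8 of 12):
  (v3,v0,v4) [++-] → (-0.525, 0.9093, 0)–(-0.525, 1.5155, 0)  len=0.6062
  (v3,v4,v2) [+-+] → (-0.525, 1.5155, 0)–(-0.525, 0.9093, 1.372)  len=1.5000
  (v4,v0,v5) [-+-] → (-0.525, 0.9093, 0)–(-0.525, 0, 0)  len=0.9093
  (v4,v5,v2) [--+] → (-0.525, 0, 2.401)–(-0.525, 0.9093, 1.372)  len=1.3732
  (v5,v0,v6) [-+-] → (-0.525, 0, 0)–(-0.525, -0.9093, 0)  len=0.9093
  (v5,v6,v2) [--+] → (-0.525, -0.9093, 1.372)–(-0.525, 0, 2.401)  len=1.3732
  (v6,v0,v7) [-++] → (-0.525, -0.9093, 0)–(-0.525, -1.5155, 0)  len=0.6062
  (v6,v7,v2) [-++] → (-0.525, -1.5155, 0)–(-0.525, -0.9093, 1.372)  len=1.5000

Chained into 1 loop(s):
  loop 1: 8 segments, perimeter = 8.7773
Total perimeter = 8.777


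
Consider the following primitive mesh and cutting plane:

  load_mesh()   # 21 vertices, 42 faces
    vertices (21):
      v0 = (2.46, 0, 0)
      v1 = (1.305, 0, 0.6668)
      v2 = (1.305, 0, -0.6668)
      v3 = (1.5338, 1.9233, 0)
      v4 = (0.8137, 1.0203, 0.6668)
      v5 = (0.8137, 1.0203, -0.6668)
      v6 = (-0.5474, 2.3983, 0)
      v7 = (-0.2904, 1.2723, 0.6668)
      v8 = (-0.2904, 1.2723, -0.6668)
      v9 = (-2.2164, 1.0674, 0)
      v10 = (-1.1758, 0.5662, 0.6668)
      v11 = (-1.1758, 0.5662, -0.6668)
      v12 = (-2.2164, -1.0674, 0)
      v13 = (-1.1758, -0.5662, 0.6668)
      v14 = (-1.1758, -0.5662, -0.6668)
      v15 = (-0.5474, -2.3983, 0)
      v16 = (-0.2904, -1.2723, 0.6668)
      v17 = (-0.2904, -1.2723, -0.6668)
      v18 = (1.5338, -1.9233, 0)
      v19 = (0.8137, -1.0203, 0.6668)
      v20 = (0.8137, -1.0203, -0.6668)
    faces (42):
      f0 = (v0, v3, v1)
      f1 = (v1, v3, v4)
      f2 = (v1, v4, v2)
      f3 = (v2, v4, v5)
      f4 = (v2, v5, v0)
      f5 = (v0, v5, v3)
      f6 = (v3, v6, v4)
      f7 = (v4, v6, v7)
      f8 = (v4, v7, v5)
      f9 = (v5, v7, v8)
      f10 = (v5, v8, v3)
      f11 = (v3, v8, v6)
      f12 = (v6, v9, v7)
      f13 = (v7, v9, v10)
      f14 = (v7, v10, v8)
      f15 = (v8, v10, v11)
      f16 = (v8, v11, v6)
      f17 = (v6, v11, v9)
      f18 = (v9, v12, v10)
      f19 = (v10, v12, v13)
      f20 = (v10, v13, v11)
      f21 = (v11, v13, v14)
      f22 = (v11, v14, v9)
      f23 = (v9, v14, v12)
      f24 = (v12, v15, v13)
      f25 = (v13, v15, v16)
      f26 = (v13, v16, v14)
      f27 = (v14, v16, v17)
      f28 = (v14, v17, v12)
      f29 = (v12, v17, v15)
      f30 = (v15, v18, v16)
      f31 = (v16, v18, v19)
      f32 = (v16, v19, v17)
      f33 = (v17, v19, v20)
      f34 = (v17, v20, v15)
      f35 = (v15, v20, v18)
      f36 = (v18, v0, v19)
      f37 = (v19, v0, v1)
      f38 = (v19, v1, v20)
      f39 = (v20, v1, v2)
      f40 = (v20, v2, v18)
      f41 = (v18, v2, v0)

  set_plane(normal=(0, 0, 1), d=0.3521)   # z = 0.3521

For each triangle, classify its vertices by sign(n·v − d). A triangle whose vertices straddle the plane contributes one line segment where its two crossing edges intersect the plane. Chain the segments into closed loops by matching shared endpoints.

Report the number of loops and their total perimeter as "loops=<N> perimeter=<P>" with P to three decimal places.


loops=2 perimeter=19.166

Straddling triangles (28 of 42):
  (v0,v3,v1) [--+] → (1.41298, 0.907712, 0.3521)–(1.85011, 0, 0.3521)  len=1.0075
  (v1,v3,v4) [+-+] → (1.41298, 0.907712, 0.3521)–(1.15356, 1.44648, 0.3521)  len=0.5980
  (v1,v4,v2) [++-] → (0.929636, 0.779532, 0.3521)–(1.305, 0, 0.3521)  len=0.8652
  (v2,v4,v5) [-+-] → (0.929636, 0.779532, 0.3521)–(0.8137, 1.0203, 0.3521)  len=0.2672
  (v3,v6,v4) [--+] → (0.171321, 1.67065, 0.3521)–(1.15356, 1.44648, 0.3521)  len=1.0075
  (v4,v6,v7) [+-+] → (0.171321, 1.67065, 0.3521)–(-0.411693, 1.80372, 0.3521)  len=0.5980
  (v4,v7,v5) [++-] → (-0.0298569, 1.21283, 0.3521)–(0.8137, 1.0203, 0.3521)  len=0.8652
  (v5,v7,v8) [-+-] → (-0.0298569, 1.21283, 0.3521)–(-0.2904, 1.2723, 0.3521)  len=0.2672
  (v6,v9,v7) [--+] → (-1.19939, 1.1756, 0.3521)–(-0.411693, 1.80372, 0.3521)  len=1.0075
  (v7,v9,v10) [+-+] → (-1.19939, 1.1756, 0.3521)–(-1.66692, 0.802744, 0.3521)  len=0.5980
  (v7,v10,v8) [++-] → (-0.966865, 0.732824, 0.3521)–(-0.2904, 1.2723, 0.3521)  len=0.8652
  (v8,v10,v11) [-+-] → (-0.966865, 0.732824, 0.3521)–(-1.1758, 0.5662, 0.3521)  len=0.2672
  (v9,v12,v10) [--+] → (-1.66692, -0.204787, 0.3521)–(-1.66692, 0.802744, 0.3521)  len=1.0075
  (v10,v12,v13) [+-+] → (-1.66692, -0.204787, 0.3521)–(-1.66692, -0.802744, 0.3521)  len=0.5980
  (v10,v13,v11) [++-] → (-1.1758, -0.298979, 0.3521)–(-1.1758, 0.5662, 0.3521)  len=0.8652
  (v11,v13,v14) [-+-] → (-1.1758, -0.298979, 0.3521)–(-1.1758, -0.5662, 0.3521)  len=0.2672
  (v12,v15,v13) [--+] → (-0.879223, -1.43087, 0.3521)–(-1.66692, -0.802744, 0.3521)  len=1.0075
  (v13,v15,v16) [+-+] → (-0.879223, -1.43087, 0.3521)–(-0.411693, -1.80372, 0.3521)  len=0.5980
  (v13,v16,v14) [++-] → (-0.499335, -1.10568, 0.3521)–(-1.1758, -0.5662, 0.3521)  len=0.8652
  (v14,v16,v17) [-+-] → (-0.499335, -1.10568, 0.3521)–(-0.2904, -1.2723, 0.3521)  len=0.2672
  (v15,v18,v16) [--+] → (0.570541, -1.57954, 0.3521)–(-0.411693, -1.80372, 0.3521)  len=1.0075
  (v16,v18,v19) [+-+] → (0.570541, -1.57954, 0.3521)–(1.15356, -1.44648, 0.3521)  len=0.5980
  (v16,v19,v17) [++-] → (0.553157, -1.07977, 0.3521)–(-0.2904, -1.2723, 0.3521)  len=0.8652
  (v17,v19,v20) [-+-] → (0.553157, -1.07977, 0.3521)–(0.8137, -1.0203, 0.3521)  len=0.2672
  (v18,v0,v19) [--+] → (1.59068, -0.538764, 0.3521)–(1.15356, -1.44648, 0.3521)  len=1.0075
  (v19,v0,v1) [+-+] → (1.59068, -0.538764, 0.3521)–(1.85011, 0, 0.3521)  len=0.5980
  (v19,v1,v20) [++-] → (1.18906, -0.240768, 0.3521)–(0.8137, -1.0203, 0.3521)  len=0.8652
  (v20,v1,v2) [-+-] → (1.18906, -0.240768, 0.3521)–(1.305, 0, 0.3521)  len=0.2672

Chained into 2 loop(s):
  loop 1: 14 segments, perimeter = 11.2383
  loop 2: 14 segments, perimeter = 7.9272
Total perimeter = 19.166


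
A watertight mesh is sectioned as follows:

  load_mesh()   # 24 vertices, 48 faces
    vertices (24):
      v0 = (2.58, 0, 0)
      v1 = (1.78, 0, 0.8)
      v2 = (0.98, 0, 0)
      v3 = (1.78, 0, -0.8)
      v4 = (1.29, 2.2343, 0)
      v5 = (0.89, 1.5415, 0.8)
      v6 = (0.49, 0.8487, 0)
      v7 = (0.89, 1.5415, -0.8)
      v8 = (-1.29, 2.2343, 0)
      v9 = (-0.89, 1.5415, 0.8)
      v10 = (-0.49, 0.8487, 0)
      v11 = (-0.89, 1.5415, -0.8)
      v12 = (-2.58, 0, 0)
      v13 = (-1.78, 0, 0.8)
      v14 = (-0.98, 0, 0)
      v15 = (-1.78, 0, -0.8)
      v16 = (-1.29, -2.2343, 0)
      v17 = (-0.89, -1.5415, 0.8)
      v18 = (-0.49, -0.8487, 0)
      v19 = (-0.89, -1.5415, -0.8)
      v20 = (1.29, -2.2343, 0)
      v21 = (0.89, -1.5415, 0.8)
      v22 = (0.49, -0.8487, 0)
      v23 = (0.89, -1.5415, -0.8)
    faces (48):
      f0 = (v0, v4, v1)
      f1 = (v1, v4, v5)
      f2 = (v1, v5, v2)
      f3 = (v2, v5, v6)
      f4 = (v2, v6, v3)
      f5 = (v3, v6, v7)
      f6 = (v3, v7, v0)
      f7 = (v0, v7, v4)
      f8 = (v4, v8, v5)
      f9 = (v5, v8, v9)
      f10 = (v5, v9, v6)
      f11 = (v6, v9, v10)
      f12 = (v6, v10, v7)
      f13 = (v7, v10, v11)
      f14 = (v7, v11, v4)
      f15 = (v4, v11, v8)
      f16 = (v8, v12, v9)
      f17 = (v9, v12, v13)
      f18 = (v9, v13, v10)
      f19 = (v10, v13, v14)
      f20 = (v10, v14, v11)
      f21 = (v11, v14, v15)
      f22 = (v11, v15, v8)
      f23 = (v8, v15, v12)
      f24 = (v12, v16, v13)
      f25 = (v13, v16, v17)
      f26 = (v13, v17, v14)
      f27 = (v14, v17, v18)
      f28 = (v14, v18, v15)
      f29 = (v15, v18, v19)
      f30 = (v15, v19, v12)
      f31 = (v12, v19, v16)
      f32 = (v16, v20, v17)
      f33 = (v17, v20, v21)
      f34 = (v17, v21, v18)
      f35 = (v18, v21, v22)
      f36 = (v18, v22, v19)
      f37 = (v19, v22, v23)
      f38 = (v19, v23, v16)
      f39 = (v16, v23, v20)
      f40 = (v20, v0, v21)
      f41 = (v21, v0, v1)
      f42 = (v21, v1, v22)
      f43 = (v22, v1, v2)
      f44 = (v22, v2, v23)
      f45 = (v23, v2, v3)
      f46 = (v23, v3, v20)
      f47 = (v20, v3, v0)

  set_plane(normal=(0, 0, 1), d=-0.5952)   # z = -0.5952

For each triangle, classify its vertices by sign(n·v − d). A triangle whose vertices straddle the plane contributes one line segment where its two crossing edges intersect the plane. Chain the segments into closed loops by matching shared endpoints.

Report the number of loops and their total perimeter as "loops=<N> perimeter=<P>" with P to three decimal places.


Straddling triangles (24 of 48):
  (v2,v6,v3) [++-] → (1.44976, 0.217267, -0.5952)–(1.5752, 0, -0.5952)  len=0.2509
  (v3,v6,v7) [-+-] → (1.44976, 0.217267, -0.5952)–(0.7876, 1.36414, -0.5952)  len=1.3243
  (v3,v7,v0) [--+] → (1.32264, 1.14688, -0.5952)–(1.9848, 0, -0.5952)  len=1.3243
  (v0,v7,v4) [+-+] → (1.32264, 1.14688, -0.5952)–(0.9924, 1.71886, -0.5952)  len=0.6605
  (v6,v10,v7) [++-] → (0.53672, 1.36414, -0.5952)–(0.7876, 1.36414, -0.5952)  len=0.2509
  (v7,v10,v11) [-+-] → (0.53672, 1.36414, -0.5952)–(-0.7876, 1.36414, -0.5952)  len=1.3243
  (v7,v11,v4) [--+] → (-0.33192, 1.71886, -0.5952)–(0.9924, 1.71886, -0.5952)  len=1.3243
  (v4,v11,v8) [+-+] → (-0.33192, 1.71886, -0.5952)–(-0.9924, 1.71886, -0.5952)  len=0.6605
  (v10,v14,v11) [++-] → (-0.91304, 1.14688, -0.5952)–(-0.7876, 1.36414, -0.5952)  len=0.2509
  (v11,v14,v15) [-+-] → (-0.91304, 1.14688, -0.5952)–(-1.5752, 0, -0.5952)  len=1.3243
  (v11,v15,v8) [--+] → (-1.65456, 0.571981, -0.5952)–(-0.9924, 1.71886, -0.5952)  len=1.3243
  (v8,v15,v12) [+-+] → (-1.65456, 0.571981, -0.5952)–(-1.9848, 0, -0.5952)  len=0.6605
  (v14,v18,v15) [++-] → (-1.44976, -0.217267, -0.5952)–(-1.5752, 0, -0.5952)  len=0.2509
  (v15,v18,v19) [-+-] → (-1.44976, -0.217267, -0.5952)–(-0.7876, -1.36414, -0.5952)  len=1.3243
  (v15,v19,v12) [--+] → (-1.32264, -1.14688, -0.5952)–(-1.9848, 0, -0.5952)  len=1.3243
  (v12,v19,v16) [+-+] → (-1.32264, -1.14688, -0.5952)–(-0.9924, -1.71886, -0.5952)  len=0.6605
  (v18,v22,v19) [++-] → (-0.53672, -1.36414, -0.5952)–(-0.7876, -1.36414, -0.5952)  len=0.2509
  (v19,v22,v23) [-+-] → (-0.53672, -1.36414, -0.5952)–(0.7876, -1.36414, -0.5952)  len=1.3243
  (v19,v23,v16) [--+] → (0.33192, -1.71886, -0.5952)–(-0.9924, -1.71886, -0.5952)  len=1.3243
  (v16,v23,v20) [+-+] → (0.33192, -1.71886, -0.5952)–(0.9924, -1.71886, -0.5952)  len=0.6605
  (v22,v2,v23) [++-] → (0.91304, -1.14688, -0.5952)–(0.7876, -1.36414, -0.5952)  len=0.2509
  (v23,v2,v3) [-+-] → (0.91304, -1.14688, -0.5952)–(1.5752, 0, -0.5952)  len=1.3243
  (v23,v3,v20) [--+] → (1.65456, -0.571981, -0.5952)–(0.9924, -1.71886, -0.5952)  len=1.3243
  (v20,v3,v0) [+-+] → (1.65456, -0.571981, -0.5952)–(1.9848, 0, -0.5952)  len=0.6605

Chained into 2 loop(s):
  loop 1: 12 segments, perimeter = 9.4511
  loop 2: 12 segments, perimeter = 11.9087
Total perimeter = 21.360

loops=2 perimeter=21.360


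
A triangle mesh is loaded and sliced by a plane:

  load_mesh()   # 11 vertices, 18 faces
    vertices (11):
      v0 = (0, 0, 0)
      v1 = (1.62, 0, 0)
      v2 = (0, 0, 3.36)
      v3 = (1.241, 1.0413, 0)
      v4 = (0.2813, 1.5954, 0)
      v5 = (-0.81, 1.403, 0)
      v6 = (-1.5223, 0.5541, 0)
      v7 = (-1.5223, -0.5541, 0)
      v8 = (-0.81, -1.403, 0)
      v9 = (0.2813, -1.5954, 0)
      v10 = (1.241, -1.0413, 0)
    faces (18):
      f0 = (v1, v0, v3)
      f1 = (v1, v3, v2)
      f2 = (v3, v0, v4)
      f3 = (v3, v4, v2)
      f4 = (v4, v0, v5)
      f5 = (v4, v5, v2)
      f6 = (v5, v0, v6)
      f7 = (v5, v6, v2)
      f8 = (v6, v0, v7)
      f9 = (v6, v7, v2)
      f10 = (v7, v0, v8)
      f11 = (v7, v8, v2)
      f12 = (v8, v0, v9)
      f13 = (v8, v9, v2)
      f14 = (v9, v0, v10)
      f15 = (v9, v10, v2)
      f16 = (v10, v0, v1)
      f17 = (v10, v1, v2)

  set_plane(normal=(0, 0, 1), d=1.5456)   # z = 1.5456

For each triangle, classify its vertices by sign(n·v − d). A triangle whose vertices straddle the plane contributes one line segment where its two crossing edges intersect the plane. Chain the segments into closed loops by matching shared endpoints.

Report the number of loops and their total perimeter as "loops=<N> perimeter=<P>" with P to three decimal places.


Straddling triangles (9 of 18):
  (v1,v3,v2) [--+] → (0.67014, 0.562302, 1.5456)–(0.8748, 0, 1.5456)  len=0.5984
  (v3,v4,v2) [--+] → (0.151902, 0.861516, 1.5456)–(0.67014, 0.562302, 1.5456)  len=0.5984
  (v4,v5,v2) [--+] → (-0.4374, 0.75762, 1.5456)–(0.151902, 0.861516, 1.5456)  len=0.5984
  (v5,v6,v2) [--+] → (-0.822042, 0.299214, 1.5456)–(-0.4374, 0.75762, 1.5456)  len=0.5984
  (v6,v7,v2) [--+] → (-0.822042, -0.299214, 1.5456)–(-0.822042, 0.299214, 1.5456)  len=0.5984
  (v7,v8,v2) [--+] → (-0.4374, -0.75762, 1.5456)–(-0.822042, -0.299214, 1.5456)  len=0.5984
  (v8,v9,v2) [--+] → (0.151902, -0.861516, 1.5456)–(-0.4374, -0.75762, 1.5456)  len=0.5984
  (v9,v10,v2) [--+] → (0.67014, -0.562302, 1.5456)–(0.151902, -0.861516, 1.5456)  len=0.5984
  (v10,v1,v2) [--+] → (0.8748, 0, 1.5456)–(0.67014, -0.562302, 1.5456)  len=0.5984

Chained into 1 loop(s):
  loop 1: 9 segments, perimeter = 5.3856
Total perimeter = 5.386

loops=1 perimeter=5.386


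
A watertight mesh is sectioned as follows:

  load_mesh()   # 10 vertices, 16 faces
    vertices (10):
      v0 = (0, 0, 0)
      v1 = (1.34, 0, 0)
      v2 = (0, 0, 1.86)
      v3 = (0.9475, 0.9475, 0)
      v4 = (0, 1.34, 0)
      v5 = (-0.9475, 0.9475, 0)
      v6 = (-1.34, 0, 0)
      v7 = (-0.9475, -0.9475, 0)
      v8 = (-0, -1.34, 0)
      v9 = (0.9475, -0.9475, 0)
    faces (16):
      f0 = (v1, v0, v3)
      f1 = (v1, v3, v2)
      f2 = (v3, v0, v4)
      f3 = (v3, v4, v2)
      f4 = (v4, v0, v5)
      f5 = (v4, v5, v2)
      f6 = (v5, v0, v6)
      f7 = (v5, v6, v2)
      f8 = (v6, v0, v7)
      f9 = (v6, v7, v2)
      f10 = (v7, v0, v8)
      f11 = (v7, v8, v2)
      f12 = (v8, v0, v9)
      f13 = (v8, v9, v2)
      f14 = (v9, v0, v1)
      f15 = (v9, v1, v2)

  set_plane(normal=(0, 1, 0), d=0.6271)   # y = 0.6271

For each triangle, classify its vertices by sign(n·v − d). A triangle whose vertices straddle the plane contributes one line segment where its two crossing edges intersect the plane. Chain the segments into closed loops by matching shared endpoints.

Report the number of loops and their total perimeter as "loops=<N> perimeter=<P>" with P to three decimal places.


Straddling triangles (8 of 16):
  (v1,v0,v3) [--+] → (0.6271, 0.6271, 0)–(1.08023, 0.6271, 0)  len=0.4531
  (v1,v3,v2) [-+-] → (1.08023, 0.6271, 0)–(0.6271, 0.6271, 0.628965)  len=0.7752
  (v3,v0,v4) [+-+] → (0.6271, 0.6271, 0)–(0, 0.6271, 0)  len=0.6271
  (v3,v4,v2) [++-] → (0, 0.6271, 0.989548)–(0.6271, 0.6271, 0.628965)  len=0.7234
  (v4,v0,v5) [+-+] → (0, 0.6271, 0)–(-0.6271, 0.6271, 0)  len=0.6271
  (v4,v5,v2) [++-] → (-0.6271, 0.6271, 0.628965)–(0, 0.6271, 0.989548)  len=0.7234
  (v5,v0,v6) [+--] → (-0.6271, 0.6271, 0)–(-1.08023, 0.6271, 0)  len=0.4531
  (v5,v6,v2) [+--] → (-1.08023, 0.6271, 0)–(-0.6271, 0.6271, 0.628965)  len=0.7752

Chained into 1 loop(s):
  loop 1: 8 segments, perimeter = 5.1576
Total perimeter = 5.158

loops=1 perimeter=5.158


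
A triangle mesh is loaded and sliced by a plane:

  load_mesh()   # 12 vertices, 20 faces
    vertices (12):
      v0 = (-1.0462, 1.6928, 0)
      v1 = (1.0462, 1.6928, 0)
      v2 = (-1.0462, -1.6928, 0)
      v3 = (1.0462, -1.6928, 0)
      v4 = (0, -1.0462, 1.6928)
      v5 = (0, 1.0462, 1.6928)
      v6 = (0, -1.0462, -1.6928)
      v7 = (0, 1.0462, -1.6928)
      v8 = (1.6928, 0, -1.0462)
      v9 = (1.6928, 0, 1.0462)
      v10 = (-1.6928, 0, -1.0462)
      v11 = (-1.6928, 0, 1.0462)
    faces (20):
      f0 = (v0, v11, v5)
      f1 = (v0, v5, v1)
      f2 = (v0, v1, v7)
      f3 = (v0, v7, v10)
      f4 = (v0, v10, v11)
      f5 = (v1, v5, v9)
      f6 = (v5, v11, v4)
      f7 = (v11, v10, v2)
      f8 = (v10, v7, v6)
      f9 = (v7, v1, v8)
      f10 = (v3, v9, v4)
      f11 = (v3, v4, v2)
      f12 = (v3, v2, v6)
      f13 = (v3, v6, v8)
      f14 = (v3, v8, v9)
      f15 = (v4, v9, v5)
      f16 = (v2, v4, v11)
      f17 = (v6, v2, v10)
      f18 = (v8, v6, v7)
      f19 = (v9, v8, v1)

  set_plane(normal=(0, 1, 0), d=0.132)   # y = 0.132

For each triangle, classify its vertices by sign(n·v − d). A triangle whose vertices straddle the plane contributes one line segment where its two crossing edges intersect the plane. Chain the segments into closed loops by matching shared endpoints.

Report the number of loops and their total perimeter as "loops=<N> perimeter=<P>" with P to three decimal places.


loops=1 perimeter=11.115

Straddling triangles (10 of 20):
  (v0,v11,v5) [+-+] → (-1.64238, 0.132, 0.96462)–(-1.47922, 0.132, 1.12778)  len=0.2307
  (v0,v7,v10) [++-] → (-1.47922, 0.132, -1.12778)–(-1.64238, 0.132, -0.96462)  len=0.2307
  (v0,v10,v11) [+--] → (-1.64238, 0.132, -0.96462)–(-1.64238, 0.132, 0.96462)  len=1.9292
  (v1,v5,v9) [++-] → (1.47922, 0.132, 1.12778)–(1.64238, 0.132, 0.96462)  len=0.2307
  (v5,v11,v4) [+--] → (-1.47922, 0.132, 1.12778)–(0, 0.132, 1.6928)  len=1.5835
  (v10,v7,v6) [-+-] → (-1.47922, 0.132, -1.12778)–(0, 0.132, -1.6928)  len=1.5835
  (v7,v1,v8) [++-] → (1.64238, 0.132, -0.96462)–(1.47922, 0.132, -1.12778)  len=0.2307
  (v4,v9,v5) [--+] → (1.47922, 0.132, 1.12778)–(0, 0.132, 1.6928)  len=1.5835
  (v8,v6,v7) [--+] → (0, 0.132, -1.6928)–(1.47922, 0.132, -1.12778)  len=1.5835
  (v9,v8,v1) [--+] → (1.64238, 0.132, -0.96462)–(1.64238, 0.132, 0.96462)  len=1.9292

Chained into 1 loop(s):
  loop 1: 10 segments, perimeter = 11.1153
Total perimeter = 11.115


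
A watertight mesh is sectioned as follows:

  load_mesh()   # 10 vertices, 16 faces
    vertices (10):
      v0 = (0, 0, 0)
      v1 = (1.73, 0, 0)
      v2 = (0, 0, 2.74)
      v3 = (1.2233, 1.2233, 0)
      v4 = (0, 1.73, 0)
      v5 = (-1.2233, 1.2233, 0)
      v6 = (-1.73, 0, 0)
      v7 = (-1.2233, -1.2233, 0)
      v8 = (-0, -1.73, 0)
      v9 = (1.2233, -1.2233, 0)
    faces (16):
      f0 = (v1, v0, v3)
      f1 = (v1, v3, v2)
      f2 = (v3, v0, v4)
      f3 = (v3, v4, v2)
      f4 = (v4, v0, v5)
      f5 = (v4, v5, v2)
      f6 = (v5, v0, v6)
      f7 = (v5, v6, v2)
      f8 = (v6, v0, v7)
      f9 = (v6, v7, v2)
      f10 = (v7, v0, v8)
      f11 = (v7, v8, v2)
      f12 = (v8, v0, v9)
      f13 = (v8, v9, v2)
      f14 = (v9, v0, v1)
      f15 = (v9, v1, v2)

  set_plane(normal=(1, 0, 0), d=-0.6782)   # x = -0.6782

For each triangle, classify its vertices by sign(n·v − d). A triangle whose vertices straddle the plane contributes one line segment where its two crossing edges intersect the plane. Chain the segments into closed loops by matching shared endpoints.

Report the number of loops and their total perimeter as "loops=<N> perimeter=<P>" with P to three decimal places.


Straddling triangles (8 of 16):
  (v4,v0,v5) [++-] → (-0.6782, 0.6782, 0)–(-0.6782, 1.44908, 0)  len=0.7709
  (v4,v5,v2) [+-+] → (-0.6782, 1.44908, 0)–(-0.6782, 0.6782, 1.22094)  len=1.4439
  (v5,v0,v6) [-+-] → (-0.6782, 0.6782, 0)–(-0.6782, 0, 0)  len=0.6782
  (v5,v6,v2) [--+] → (-0.6782, 0, 1.66586)–(-0.6782, 0.6782, 1.22094)  len=0.8111
  (v6,v0,v7) [-+-] → (-0.6782, 0, 0)–(-0.6782, -0.6782, 0)  len=0.6782
  (v6,v7,v2) [--+] → (-0.6782, -0.6782, 1.22094)–(-0.6782, 0, 1.66586)  len=0.8111
  (v7,v0,v8) [-++] → (-0.6782, -0.6782, 0)–(-0.6782, -1.44908, 0)  len=0.7709
  (v7,v8,v2) [-++] → (-0.6782, -1.44908, 0)–(-0.6782, -0.6782, 1.22094)  len=1.4439

Chained into 1 loop(s):
  loop 1: 8 segments, perimeter = 7.4083
Total perimeter = 7.408

loops=1 perimeter=7.408


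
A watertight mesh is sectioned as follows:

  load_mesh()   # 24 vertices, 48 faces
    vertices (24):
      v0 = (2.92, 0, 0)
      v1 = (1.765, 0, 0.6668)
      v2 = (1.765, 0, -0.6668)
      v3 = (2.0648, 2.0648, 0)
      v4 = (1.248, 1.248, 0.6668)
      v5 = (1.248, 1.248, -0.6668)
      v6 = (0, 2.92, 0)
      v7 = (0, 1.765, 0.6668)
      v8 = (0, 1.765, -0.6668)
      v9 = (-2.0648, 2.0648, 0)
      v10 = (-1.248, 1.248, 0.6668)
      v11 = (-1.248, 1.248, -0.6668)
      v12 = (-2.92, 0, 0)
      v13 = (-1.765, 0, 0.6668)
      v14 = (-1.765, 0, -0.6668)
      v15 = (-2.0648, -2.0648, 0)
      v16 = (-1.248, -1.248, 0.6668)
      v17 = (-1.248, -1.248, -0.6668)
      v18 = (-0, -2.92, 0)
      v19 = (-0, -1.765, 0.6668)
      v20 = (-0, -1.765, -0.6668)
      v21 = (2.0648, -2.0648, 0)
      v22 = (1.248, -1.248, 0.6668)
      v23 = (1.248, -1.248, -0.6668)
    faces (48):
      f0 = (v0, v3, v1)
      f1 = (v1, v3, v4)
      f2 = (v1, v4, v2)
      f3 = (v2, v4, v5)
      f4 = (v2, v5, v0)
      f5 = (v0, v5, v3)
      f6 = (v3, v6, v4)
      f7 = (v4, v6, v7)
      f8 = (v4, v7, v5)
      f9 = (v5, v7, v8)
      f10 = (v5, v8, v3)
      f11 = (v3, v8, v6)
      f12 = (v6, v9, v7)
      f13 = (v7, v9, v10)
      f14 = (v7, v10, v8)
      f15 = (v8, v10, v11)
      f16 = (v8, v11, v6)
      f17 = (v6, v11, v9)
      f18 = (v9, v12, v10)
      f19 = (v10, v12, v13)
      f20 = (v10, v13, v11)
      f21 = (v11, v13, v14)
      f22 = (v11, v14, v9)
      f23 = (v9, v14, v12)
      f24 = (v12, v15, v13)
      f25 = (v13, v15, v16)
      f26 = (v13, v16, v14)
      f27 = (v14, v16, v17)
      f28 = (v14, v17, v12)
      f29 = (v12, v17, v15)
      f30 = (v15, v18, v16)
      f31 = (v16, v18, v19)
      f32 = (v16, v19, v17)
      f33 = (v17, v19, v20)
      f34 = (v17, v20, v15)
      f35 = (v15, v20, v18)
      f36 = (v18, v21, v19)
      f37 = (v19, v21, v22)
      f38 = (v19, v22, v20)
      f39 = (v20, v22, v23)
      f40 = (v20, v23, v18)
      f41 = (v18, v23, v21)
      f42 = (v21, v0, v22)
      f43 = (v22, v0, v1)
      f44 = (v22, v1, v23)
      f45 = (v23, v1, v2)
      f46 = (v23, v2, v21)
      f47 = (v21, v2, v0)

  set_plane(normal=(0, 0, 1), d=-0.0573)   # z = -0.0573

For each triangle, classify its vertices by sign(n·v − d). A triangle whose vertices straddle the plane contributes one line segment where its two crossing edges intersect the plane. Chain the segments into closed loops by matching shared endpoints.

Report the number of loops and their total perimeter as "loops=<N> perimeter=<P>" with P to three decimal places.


Straddling triangles (32 of 48):
  (v1,v4,v2) [++-] → (1.52871, 0.570378, -0.0573)–(1.765, 0, -0.0573)  len=0.6174
  (v2,v4,v5) [-+-] → (1.52871, 0.570378, -0.0573)–(1.248, 1.248, -0.0573)  len=0.7335
  (v2,v5,v0) [--+] → (2.77632, 0.107244, -0.0573)–(2.82075, 0, -0.0573)  len=0.1161
  (v0,v5,v3) [+-+] → (2.77632, 0.107244, -0.0573)–(1.99461, 1.99461, -0.0573)  len=2.0428
  (v4,v7,v5) [++-] → (0.677622, 1.48429, -0.0573)–(1.248, 1.248, -0.0573)  len=0.6174
  (v5,v7,v8) [-+-] → (0.677622, 1.48429, -0.0573)–(0, 1.765, -0.0573)  len=0.7335
  (v5,v8,v3) [--+] → (1.88737, 2.03904, -0.0573)–(1.99461, 1.99461, -0.0573)  len=0.1161
  (v3,v8,v6) [+-+] → (1.88737, 2.03904, -0.0573)–(0, 2.82075, -0.0573)  len=2.0428
  (v7,v10,v8) [++-] → (-0.570378, 1.52871, -0.0573)–(0, 1.765, -0.0573)  len=0.6174
  (v8,v10,v11) [-+-] → (-0.570378, 1.52871, -0.0573)–(-1.248, 1.248, -0.0573)  len=0.7335
  (v8,v11,v6) [--+] → (-0.107244, 2.77632, -0.0573)–(0, 2.82075, -0.0573)  len=0.1161
  (v6,v11,v9) [+-+] → (-0.107244, 2.77632, -0.0573)–(-1.99461, 1.99461, -0.0573)  len=2.0428
  (v10,v13,v11) [++-] → (-1.48429, 0.677622, -0.0573)–(-1.248, 1.248, -0.0573)  len=0.6174
  (v11,v13,v14) [-+-] → (-1.48429, 0.677622, -0.0573)–(-1.765, 0, -0.0573)  len=0.7335
  (v11,v14,v9) [--+] → (-2.03904, 1.88737, -0.0573)–(-1.99461, 1.99461, -0.0573)  len=0.1161
  (v9,v14,v12) [+-+] → (-2.03904, 1.88737, -0.0573)–(-2.82075, 0, -0.0573)  len=2.0428
  (v13,v16,v14) [++-] → (-1.52871, -0.570378, -0.0573)–(-1.765, 0, -0.0573)  len=0.6174
  (v14,v16,v17) [-+-] → (-1.52871, -0.570378, -0.0573)–(-1.248, -1.248, -0.0573)  len=0.7335
  (v14,v17,v12) [--+] → (-2.77632, -0.107244, -0.0573)–(-2.82075, 0, -0.0573)  len=0.1161
  (v12,v17,v15) [+-+] → (-2.77632, -0.107244, -0.0573)–(-1.99461, -1.99461, -0.0573)  len=2.0428
  (v16,v19,v17) [++-] → (-0.677622, -1.48429, -0.0573)–(-1.248, -1.248, -0.0573)  len=0.6174
  (v17,v19,v20) [-+-] → (-0.677622, -1.48429, -0.0573)–(0, -1.765, -0.0573)  len=0.7335
  (v17,v20,v15) [--+] → (-1.88737, -2.03904, -0.0573)–(-1.99461, -1.99461, -0.0573)  len=0.1161
  (v15,v20,v18) [+-+] → (-1.88737, -2.03904, -0.0573)–(0, -2.82075, -0.0573)  len=2.0428
  (v19,v22,v20) [++-] → (0.570378, -1.52871, -0.0573)–(0, -1.765, -0.0573)  len=0.6174
  (v20,v22,v23) [-+-] → (0.570378, -1.52871, -0.0573)–(1.248, -1.248, -0.0573)  len=0.7335
  (v20,v23,v18) [--+] → (0.107244, -2.77632, -0.0573)–(0, -2.82075, -0.0573)  len=0.1161
  (v18,v23,v21) [+-+] → (0.107244, -2.77632, -0.0573)–(1.99461, -1.99461, -0.0573)  len=2.0428
  (v22,v1,v23) [++-] → (1.48429, -0.677622, -0.0573)–(1.248, -1.248, -0.0573)  len=0.6174
  (v23,v1,v2) [-+-] → (1.48429, -0.677622, -0.0573)–(1.765, 0, -0.0573)  len=0.7335
  (v23,v2,v21) [--+] → (2.03904, -1.88737, -0.0573)–(1.99461, -1.99461, -0.0573)  len=0.1161
  (v21,v2,v0) [+-+] → (2.03904, -1.88737, -0.0573)–(2.82075, 0, -0.0573)  len=2.0428

Chained into 2 loop(s):
  loop 1: 16 segments, perimeter = 10.8068
  loop 2: 16 segments, perimeter = 17.2714
Total perimeter = 28.078

loops=2 perimeter=28.078


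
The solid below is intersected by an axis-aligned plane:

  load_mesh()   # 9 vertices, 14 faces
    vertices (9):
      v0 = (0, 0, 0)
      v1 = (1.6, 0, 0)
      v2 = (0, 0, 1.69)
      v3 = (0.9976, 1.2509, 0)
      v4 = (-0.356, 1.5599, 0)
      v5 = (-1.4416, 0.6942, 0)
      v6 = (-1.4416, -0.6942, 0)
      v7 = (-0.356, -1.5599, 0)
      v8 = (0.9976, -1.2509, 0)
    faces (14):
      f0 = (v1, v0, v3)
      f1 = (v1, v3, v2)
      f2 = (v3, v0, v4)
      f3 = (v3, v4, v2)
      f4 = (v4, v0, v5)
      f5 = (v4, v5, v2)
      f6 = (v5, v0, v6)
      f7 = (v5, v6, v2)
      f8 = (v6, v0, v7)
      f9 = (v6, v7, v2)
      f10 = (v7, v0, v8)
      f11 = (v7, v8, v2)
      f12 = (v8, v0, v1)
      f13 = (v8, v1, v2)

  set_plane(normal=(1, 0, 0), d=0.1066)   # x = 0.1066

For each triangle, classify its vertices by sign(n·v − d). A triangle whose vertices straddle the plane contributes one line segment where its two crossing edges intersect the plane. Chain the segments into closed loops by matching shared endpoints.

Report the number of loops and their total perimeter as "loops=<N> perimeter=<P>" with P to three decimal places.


loops=1 perimeter=7.220

Straddling triangles (8 of 14):
  (v1,v0,v3) [+-+] → (0.1066, 0, 0)–(0.1066, 0.133667, 0)  len=0.1337
  (v1,v3,v2) [++-] → (0.1066, 0.133667, 1.50941)–(0.1066, 0, 1.5774)  len=0.1500
  (v3,v0,v4) [+--] → (0.1066, 0.133667, 0)–(0.1066, 1.4543, 0)  len=1.3206
  (v3,v4,v2) [+--] → (0.1066, 1.4543, 0)–(0.1066, 0.133667, 1.50941)  len=2.0056
  (v7,v0,v8) [--+] → (0.1066, -0.133667, 0)–(0.1066, -1.4543, 0)  len=1.3206
  (v7,v8,v2) [-+-] → (0.1066, -1.4543, 0)–(0.1066, -0.133667, 1.50941)  len=2.0056
  (v8,v0,v1) [+-+] → (0.1066, -0.133667, 0)–(0.1066, 0, 0)  len=0.1337
  (v8,v1,v2) [++-] → (0.1066, 0, 1.5774)–(0.1066, -0.133667, 1.50941)  len=0.1500

Chained into 1 loop(s):
  loop 1: 8 segments, perimeter = 7.2197
Total perimeter = 7.220


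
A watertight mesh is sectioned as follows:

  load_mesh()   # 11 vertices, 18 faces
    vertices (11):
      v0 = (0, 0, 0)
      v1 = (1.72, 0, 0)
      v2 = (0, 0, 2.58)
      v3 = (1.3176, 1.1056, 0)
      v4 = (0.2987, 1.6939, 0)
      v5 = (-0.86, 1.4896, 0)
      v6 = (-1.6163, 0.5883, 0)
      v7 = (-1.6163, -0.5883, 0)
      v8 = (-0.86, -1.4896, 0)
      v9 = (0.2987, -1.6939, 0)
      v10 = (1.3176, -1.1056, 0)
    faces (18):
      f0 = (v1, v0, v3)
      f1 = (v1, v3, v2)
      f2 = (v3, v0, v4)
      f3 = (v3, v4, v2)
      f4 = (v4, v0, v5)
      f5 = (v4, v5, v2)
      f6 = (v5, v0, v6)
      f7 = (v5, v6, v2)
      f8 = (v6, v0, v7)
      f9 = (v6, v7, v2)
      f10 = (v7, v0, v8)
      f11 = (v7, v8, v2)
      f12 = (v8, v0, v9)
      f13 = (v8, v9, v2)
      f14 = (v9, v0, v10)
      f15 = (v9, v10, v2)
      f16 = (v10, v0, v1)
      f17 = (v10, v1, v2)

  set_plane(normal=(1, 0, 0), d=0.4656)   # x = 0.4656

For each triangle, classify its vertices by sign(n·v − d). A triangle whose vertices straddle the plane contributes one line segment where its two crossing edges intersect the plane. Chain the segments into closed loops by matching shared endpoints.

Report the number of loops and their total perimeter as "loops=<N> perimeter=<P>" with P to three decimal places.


Straddling triangles (8 of 18):
  (v1,v0,v3) [+-+] → (0.4656, 0, 0)–(0.4656, 0.390686, 0)  len=0.3907
  (v1,v3,v2) [++-] → (0.4656, 0.390686, 1.66831)–(0.4656, 0, 1.8816)  len=0.4451
  (v3,v0,v4) [+--] → (0.4656, 0.390686, 0)–(0.4656, 1.59753, 0)  len=1.2068
  (v3,v4,v2) [+--] → (0.4656, 1.59753, 0)–(0.4656, 0.390686, 1.66831)  len=2.0591
  (v9,v0,v10) [--+] → (0.4656, -0.390686, 0)–(0.4656, -1.59753, 0)  len=1.2068
  (v9,v10,v2) [-+-] → (0.4656, -1.59753, 0)–(0.4656, -0.390686, 1.66831)  len=2.0591
  (v10,v0,v1) [+-+] → (0.4656, -0.390686, 0)–(0.4656, 0, 0)  len=0.3907
  (v10,v1,v2) [++-] → (0.4656, 0, 1.8816)–(0.4656, -0.390686, 1.66831)  len=0.4451

Chained into 1 loop(s):
  loop 1: 8 segments, perimeter = 8.2034
Total perimeter = 8.203

loops=1 perimeter=8.203


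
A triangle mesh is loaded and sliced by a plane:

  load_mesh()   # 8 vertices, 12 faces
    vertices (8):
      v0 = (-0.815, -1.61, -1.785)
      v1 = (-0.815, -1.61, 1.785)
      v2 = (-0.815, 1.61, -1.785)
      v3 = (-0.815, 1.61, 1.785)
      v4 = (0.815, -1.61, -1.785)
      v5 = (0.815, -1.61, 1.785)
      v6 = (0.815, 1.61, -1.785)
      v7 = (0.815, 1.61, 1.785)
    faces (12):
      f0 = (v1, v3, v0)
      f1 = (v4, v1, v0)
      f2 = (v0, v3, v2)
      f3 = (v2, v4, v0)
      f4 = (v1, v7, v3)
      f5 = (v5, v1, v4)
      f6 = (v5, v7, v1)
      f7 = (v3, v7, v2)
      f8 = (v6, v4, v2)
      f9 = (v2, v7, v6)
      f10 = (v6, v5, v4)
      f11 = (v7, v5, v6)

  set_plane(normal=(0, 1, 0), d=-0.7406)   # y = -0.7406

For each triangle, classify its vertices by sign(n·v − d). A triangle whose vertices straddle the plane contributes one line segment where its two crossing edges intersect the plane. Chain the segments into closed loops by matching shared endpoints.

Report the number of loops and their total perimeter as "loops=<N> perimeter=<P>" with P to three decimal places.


loops=1 perimeter=10.400

Straddling triangles (8 of 12):
  (v1,v3,v0) [-+-] → (-0.815, -0.7406, 1.785)–(-0.815, -0.7406, -0.8211)  len=2.6061
  (v0,v3,v2) [-++] → (-0.815, -0.7406, -0.8211)–(-0.815, -0.7406, -1.785)  len=0.9639
  (v2,v4,v0) [+--] → (0.3749, -0.7406, -1.785)–(-0.815, -0.7406, -1.785)  len=1.1899
  (v1,v7,v3) [-++] → (-0.3749, -0.7406, 1.785)–(-0.815, -0.7406, 1.785)  len=0.4401
  (v5,v7,v1) [-+-] → (0.815, -0.7406, 1.785)–(-0.3749, -0.7406, 1.785)  len=1.1899
  (v6,v4,v2) [+-+] → (0.815, -0.7406, -1.785)–(0.3749, -0.7406, -1.785)  len=0.4401
  (v6,v5,v4) [+--] → (0.815, -0.7406, 0.8211)–(0.815, -0.7406, -1.785)  len=2.6061
  (v7,v5,v6) [+-+] → (0.815, -0.7406, 1.785)–(0.815, -0.7406, 0.8211)  len=0.9639

Chained into 1 loop(s):
  loop 1: 8 segments, perimeter = 10.4000
Total perimeter = 10.400


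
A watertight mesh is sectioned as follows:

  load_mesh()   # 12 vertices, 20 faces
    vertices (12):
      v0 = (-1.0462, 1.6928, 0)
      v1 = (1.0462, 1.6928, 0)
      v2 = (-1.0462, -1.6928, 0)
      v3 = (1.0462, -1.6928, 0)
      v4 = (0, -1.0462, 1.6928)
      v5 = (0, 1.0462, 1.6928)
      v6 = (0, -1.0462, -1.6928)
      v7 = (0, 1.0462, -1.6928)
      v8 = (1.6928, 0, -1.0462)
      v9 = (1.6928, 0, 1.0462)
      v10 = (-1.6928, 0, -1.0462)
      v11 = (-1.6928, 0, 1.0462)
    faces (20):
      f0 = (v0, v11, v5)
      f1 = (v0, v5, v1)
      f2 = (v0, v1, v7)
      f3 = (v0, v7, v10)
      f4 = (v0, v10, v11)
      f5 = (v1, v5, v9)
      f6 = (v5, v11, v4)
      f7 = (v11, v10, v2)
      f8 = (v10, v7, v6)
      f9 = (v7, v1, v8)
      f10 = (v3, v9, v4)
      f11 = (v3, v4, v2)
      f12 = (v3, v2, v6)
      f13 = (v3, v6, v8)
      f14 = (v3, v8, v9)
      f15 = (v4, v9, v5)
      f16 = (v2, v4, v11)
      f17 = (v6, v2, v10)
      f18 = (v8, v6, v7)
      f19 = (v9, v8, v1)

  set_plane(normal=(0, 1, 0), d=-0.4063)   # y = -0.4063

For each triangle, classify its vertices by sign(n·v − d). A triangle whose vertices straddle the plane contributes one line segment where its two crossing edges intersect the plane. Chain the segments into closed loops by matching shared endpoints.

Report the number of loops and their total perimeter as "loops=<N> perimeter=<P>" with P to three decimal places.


loops=1 perimeter=10.455

Straddling triangles (10 of 20):
  (v5,v11,v4) [++-] → (-1.03539, -0.4063, 1.29731)–(0, -0.4063, 1.6928)  len=1.1083
  (v11,v10,v2) [++-] → (-1.53761, -0.4063, -0.795095)–(-1.53761, -0.4063, 0.795095)  len=1.5902
  (v10,v7,v6) [++-] → (0, -0.4063, -1.6928)–(-1.03539, -0.4063, -1.29731)  len=1.1083
  (v3,v9,v4) [-+-] → (1.53761, -0.4063, 0.795095)–(1.03539, -0.4063, 1.29731)  len=0.7102
  (v3,v6,v8) [--+] → (1.03539, -0.4063, -1.29731)–(1.53761, -0.4063, -0.795095)  len=0.7102
  (v3,v8,v9) [-++] → (1.53761, -0.4063, -0.795095)–(1.53761, -0.4063, 0.795095)  len=1.5902
  (v4,v9,v5) [-++] → (1.03539, -0.4063, 1.29731)–(0, -0.4063, 1.6928)  len=1.1083
  (v2,v4,v11) [--+] → (-1.03539, -0.4063, 1.29731)–(-1.53761, -0.4063, 0.795095)  len=0.7102
  (v6,v2,v10) [--+] → (-1.53761, -0.4063, -0.795095)–(-1.03539, -0.4063, -1.29731)  len=0.7102
  (v8,v6,v7) [+-+] → (1.03539, -0.4063, -1.29731)–(0, -0.4063, -1.6928)  len=1.1083

Chained into 1 loop(s):
  loop 1: 10 segments, perimeter = 10.4547
Total perimeter = 10.455


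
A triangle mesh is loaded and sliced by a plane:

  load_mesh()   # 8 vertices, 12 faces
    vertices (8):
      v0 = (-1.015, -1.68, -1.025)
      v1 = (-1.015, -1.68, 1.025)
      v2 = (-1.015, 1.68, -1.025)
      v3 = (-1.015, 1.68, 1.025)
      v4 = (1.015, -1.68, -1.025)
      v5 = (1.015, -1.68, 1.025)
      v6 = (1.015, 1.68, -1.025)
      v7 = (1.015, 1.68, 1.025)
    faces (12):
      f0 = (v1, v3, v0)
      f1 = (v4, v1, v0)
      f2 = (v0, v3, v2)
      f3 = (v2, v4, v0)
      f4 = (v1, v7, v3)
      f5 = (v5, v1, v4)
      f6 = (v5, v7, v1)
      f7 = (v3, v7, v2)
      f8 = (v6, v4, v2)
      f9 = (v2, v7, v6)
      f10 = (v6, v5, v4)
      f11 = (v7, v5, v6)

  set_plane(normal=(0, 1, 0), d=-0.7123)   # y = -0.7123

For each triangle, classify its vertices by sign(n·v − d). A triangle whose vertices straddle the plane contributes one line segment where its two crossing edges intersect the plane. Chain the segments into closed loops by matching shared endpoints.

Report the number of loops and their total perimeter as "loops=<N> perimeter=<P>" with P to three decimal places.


Straddling triangles (8 of 12):
  (v1,v3,v0) [-+-] → (-1.015, -0.7123, 1.025)–(-1.015, -0.7123, -0.434588)  len=1.4596
  (v0,v3,v2) [-++] → (-1.015, -0.7123, -0.434588)–(-1.015, -0.7123, -1.025)  len=0.5904
  (v2,v4,v0) [+--] → (0.430348, -0.7123, -1.025)–(-1.015, -0.7123, -1.025)  len=1.4453
  (v1,v7,v3) [-++] → (-0.430348, -0.7123, 1.025)–(-1.015, -0.7123, 1.025)  len=0.5847
  (v5,v7,v1) [-+-] → (1.015, -0.7123, 1.025)–(-0.430348, -0.7123, 1.025)  len=1.4453
  (v6,v4,v2) [+-+] → (1.015, -0.7123, -1.025)–(0.430348, -0.7123, -1.025)  len=0.5847
  (v6,v5,v4) [+--] → (1.015, -0.7123, 0.434588)–(1.015, -0.7123, -1.025)  len=1.4596
  (v7,v5,v6) [+-+] → (1.015, -0.7123, 1.025)–(1.015, -0.7123, 0.434588)  len=0.5904

Chained into 1 loop(s):
  loop 1: 8 segments, perimeter = 8.1600
Total perimeter = 8.160

loops=1 perimeter=8.160
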